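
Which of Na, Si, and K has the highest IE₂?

The second ionization energy removes an electron from the +1 ion. For each element: Na⁺ is the bare [Ne] core; Si⁺ still has 3 valence electrons; K⁺ is the bare [Ar] core.
Pulling an electron out of a noble-gas core costs far more than removing a remaining valence electron, so K and Na sit at the high end of IE_2.
Approximate IE_2 values (kJ/mol): Na 4562, Si 1577, K 3052.
Putting it together, IE_2: Si < K < Na.

Na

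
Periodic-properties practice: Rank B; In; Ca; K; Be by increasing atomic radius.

Be is in period 2, group 2; B is in period 2, group 13; K is in period 4, group 1; Ca is in period 4, group 2; In is in period 5, group 13.
Radius decreases left→right (rising Z_eff, same n) and increases top→bottom (higher n).
Here both period and group differ, so the two effects have to be weighed against each other.
Be > B: both are in period 2; the period trend gives Be the larger value.
In > Be: the two effects oppose for this pair; the down-group effect wins (142 vs 102 pm).
Ca > In: period and group pull opposite ways; the across-period shift dominates (171 vs 142 pm).
K > Ca: K lies to the left of Ca in period 4, so the across-period effect alone puts K larger.
Approximate values (pm): Be 102, B 85, K 196, Ca 171, In 142.
So from smallest to largest: B < Be < In < Ca < K.

B < Be < In < Ca < K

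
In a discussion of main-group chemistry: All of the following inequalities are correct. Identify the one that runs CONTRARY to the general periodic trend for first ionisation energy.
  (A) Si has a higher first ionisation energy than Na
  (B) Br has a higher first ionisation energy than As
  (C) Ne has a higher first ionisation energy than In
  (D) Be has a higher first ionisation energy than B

(D)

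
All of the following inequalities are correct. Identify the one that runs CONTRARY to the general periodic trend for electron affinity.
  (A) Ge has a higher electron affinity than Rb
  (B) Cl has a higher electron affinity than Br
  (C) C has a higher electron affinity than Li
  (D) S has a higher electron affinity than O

(D)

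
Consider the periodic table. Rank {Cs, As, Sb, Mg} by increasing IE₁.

Mg is in period 3, group 2; As is in period 4, group 15; Sb is in period 5, group 15; Cs is in period 6, group 1.
Removing the outermost electron gets harder across a period and easier down a group.
Here both period and group differ, so the two effects have to be weighed against each other.
Mg > Cs: both effects reinforce here, so Mg is clearly the higher of the two.
Sb > Mg: period and group pull opposite ways; the across-period shift dominates (831 vs 738 kJ/mol).
As > Sb: As sits above Sb in group 15, so the down-group effect alone puts As higher.
For reference (kJ/mol): Mg 738, As 947, Sb 831, Cs 376.
So from lowest to highest: Cs < Mg < Sb < As.

Cs, Mg, Sb, As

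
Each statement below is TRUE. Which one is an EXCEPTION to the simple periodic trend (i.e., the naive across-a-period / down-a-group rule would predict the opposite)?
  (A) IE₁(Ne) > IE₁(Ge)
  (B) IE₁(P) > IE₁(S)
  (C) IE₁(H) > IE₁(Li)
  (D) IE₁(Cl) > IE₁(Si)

(B)

The general trend: first ionisation energy increases across a period and decreases down a group.
(A) Ne (period 2, group 18) vs Ge (period 4, group 14): the stated order agrees with the simple trend.
(B) P (period 3, group 15) vs S (period 3, group 16): the stated order contradicts the simple trend.
(C) H (period 1, group 1) vs Li (period 2, group 1): the stated order agrees with the simple trend.
(D) Cl (period 3, group 17) vs Si (period 3, group 14): the stated order agrees with the simple trend.
The exception is (B): S (3p⁴) ionizes more easily than half-filled P (3p³) because the paired 3p electron in S is pushed out by e⁻–e⁻ repulsion.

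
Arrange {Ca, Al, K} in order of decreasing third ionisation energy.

Consider each +2 ion: Ca²⁺ is the bare [Ar] core; Al²⁺ still has 1 valence electron; K²⁺ is already 1 electron into the core.
Core electrons are held far more tightly than valence electrons, so K and Ca top the IE_3 order.
Approximate IE_3 values (kJ/mol): Ca 4912, Al 2745, K 4420.
Hence IE_3: Al < K < Ca.

Ca, K, Al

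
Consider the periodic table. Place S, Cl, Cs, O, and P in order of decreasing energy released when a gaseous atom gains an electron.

Cl > S > O > P > Cs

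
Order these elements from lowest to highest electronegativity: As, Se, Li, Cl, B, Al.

Li < Al < B < As < Se < Cl

Li is in period 2, group 1; B is in period 2, group 13; Al is in period 3, group 13; Cl is in period 3, group 17; As is in period 4, group 15; Se is in period 4, group 16.
Electronegativity increases across a period and decreases down a group, tracking effective nuclear charge and atomic size.
These span different periods and groups, so the two trends combine.
Al > Li: period and group pull opposite ways; the across-period shift dominates (1.61 vs 0.98).
B > Al: they share group 13; the group trend gives B the larger value.
As > B: period and group pull opposite ways; the across-period shift dominates (2.18 vs 2.04).
Se > As: both are in period 4; the period trend gives Se the larger value.
Cl > Se: both effects reinforce here, so Cl is clearly the higher of the two.
Tabulated electronegativity (Pauling): Li 0.98, B 2.04, Al 1.61, Cl 3.16, As 2.18, Se 2.55.
So from lowest to highest: Li < Al < B < As < Se < Cl.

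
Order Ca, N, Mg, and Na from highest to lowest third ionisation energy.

Mg > Na > Ca > N

IE_3 is the cost of taking one more electron from the +2 cation: Ca²⁺ is the bare [Ar] core; N²⁺ still has 3 valence electrons; Mg²⁺ is the bare [Ne] core; Na²⁺ is already 1 electron into the core.
Core electrons are held far more tightly than valence electrons, so Ca, Na and Mg top the IE_3 order.
Tabulated IE_3 (kJ/mol): Ca 4912, N 4578, Mg 7733, Na 6910.
So the third ionization energies run N < Ca < Na < Mg.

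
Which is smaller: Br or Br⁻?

Br

Forming Br⁻ adds 1 electron to Br. More electron–electron repulsion in the same shell, with unchanged nuclear charge, lets the cloud expand.
An anion is larger than its parent atom: Br⁻ > Br.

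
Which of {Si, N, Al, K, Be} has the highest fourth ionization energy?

After 3 electrons have been removed, what remains? Si³⁺ still has 1 valence electron; N³⁺ still has 2 valence electrons; Al³⁺ is the bare [Ne] core; K³⁺ is already 2 electrons into the core; Be³⁺ is already 1 electron into the core.
Usually core removal costs more than valence removal, but here the competition is close: a tightly held n=2 valence electron can cost more to remove than an n=3 core electron, so the actual values have to decide it.
Valence configurations: Si³⁺ [Ne]3s¹, N³⁺ [He]2s².
The numbers (kJ/mol): Si 4356, N 7475, Al 11577, K 5877, Be 21007.
Overall IE_4 order: Si < K < N < Al < Be.

Be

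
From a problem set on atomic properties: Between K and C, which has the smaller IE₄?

K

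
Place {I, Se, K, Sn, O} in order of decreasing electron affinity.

O is in period 2, group 16; K is in period 4, group 1; Se is in period 4, group 16; Sn is in period 5, group 14; I is in period 5, group 17.
Atoms with high Z_eff and room in the valence shell (especially the halogens) have the most exothermic electron affinities.
Here both period and group differ, so the two effects have to be weighed against each other.
Sn > K: period and group pull opposite ways; the across-period shift dominates (107 vs 48 kJ/mol).
O > Sn: relative to Sn, both the across-period and down-group shifts push O's electron affinity up.
Se > O: this pair runs against the simple trend — see the exception note.
I > Se: period and group pull opposite ways; the across-period shift dominates (295 vs 195 kJ/mol).
Note the exception: Se has a higher electron affinity than O, contrary to the simple trend — O's compact 2p subshell gives strong electron–electron repulsion on the added electron.
Tabulated electron affinity (kJ/mol): O 141, K 48, Se 195, Sn 107, I 295.
So from highest to lowest: I > Se > O > Sn > K.

I > Se > O > Sn > K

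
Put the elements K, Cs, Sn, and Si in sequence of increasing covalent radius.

Si, Sn, K, Cs

Si is in period 3, group 14; K is in period 4, group 1; Sn is in period 5, group 14; Cs is in period 6, group 1.
Radius decreases left→right (rising Z_eff, same n) and increases top→bottom (higher n).
Here both period and group differ, so the two effects have to be weighed against each other.
Sn > Si: they share group 14; the group trend gives Sn the larger value.
K > Sn: period and group pull opposite ways; the across-period shift dominates (196 vs 140 pm).
Cs > K: Cs sits below K in group 1, so the down-group effect alone puts Cs larger.
Tabulated atomic radius (pm): Si 116, K 196, Sn 140, Cs 232.
So from smallest to largest: Si < Sn < K < Cs.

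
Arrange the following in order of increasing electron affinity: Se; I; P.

P < Se < I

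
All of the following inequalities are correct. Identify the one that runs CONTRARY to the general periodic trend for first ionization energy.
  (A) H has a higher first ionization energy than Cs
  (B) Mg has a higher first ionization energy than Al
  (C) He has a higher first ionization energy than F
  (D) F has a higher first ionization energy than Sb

The general trend: first ionization energy increases across a period and decreases down a group.
(A) H (period 1, group 1) vs Cs (period 6, group 1): the stated order agrees with the simple trend.
(B) Mg (period 3, group 2) vs Al (period 3, group 13): the stated order contradicts the simple trend.
(C) He (period 1, group 18) vs F (period 2, group 17): the stated order agrees with the simple trend.
(D) F (period 2, group 17) vs Sb (period 5, group 15): the stated order agrees with the simple trend.
The exception is (B): Al's single 3p electron is easier to remove than one from Mg's filled 3s².

(B)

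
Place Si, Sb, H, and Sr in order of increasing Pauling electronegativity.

Sr, Si, Sb, H

H is in period 1, group 1; Si is in period 3, group 14; Sr is in period 5, group 2; Sb is in period 5, group 15.
Smaller atoms with higher effective nuclear charge are more electronegative.
Neither a single period nor a single group — weigh both effects.
Si > Sr: relative to Sr, both the across-period and down-group shifts push Si's electronegativity up.
Sb > Si: period and group pull opposite ways; the across-period shift dominates (2.05 vs 1.90).
H > Sb: the two effects oppose for this pair; the down-group effect wins (2.20 vs 2.05).
For reference (Pauling): H 2.20, Si 1.90, Sr 0.95, Sb 2.05.
So from lowest to highest: Sr < Si < Sb < H.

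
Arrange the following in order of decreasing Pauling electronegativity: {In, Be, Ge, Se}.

Se, Ge, In, Be

Be is in period 2, group 2; Ge is in period 4, group 14; Se is in period 4, group 16; In is in period 5, group 13.
Smaller atoms with higher effective nuclear charge are more electronegative.
Here both period and group differ, so the two effects have to be weighed against each other.
In > Be: the two effects oppose for this pair; the across-period effect wins (1.78 vs 1.57).
Ge > In: relative to In, both the across-period and down-group shifts push Ge's electronegativity up.
Se > Ge: Se lies to the right of Ge in period 4, so the across-period effect alone puts Se higher.
Approximate values (Pauling): Be 1.57, Ge 2.01, Se 2.55, In 1.78.
So from highest to lowest: Se > Ge > In > Be.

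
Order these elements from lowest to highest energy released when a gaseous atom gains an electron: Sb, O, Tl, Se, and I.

Tl < Sb < O < Se < I

O is in period 2, group 16; Se is in period 4, group 16; Sb is in period 5, group 15; I is in period 5, group 17; Tl is in period 6, group 13.
Adding an electron releases more energy for atoms nearer the top right (short of the noble gases).
These span different periods and groups, so the two trends combine.
Sb > Tl: relative to Tl, both the across-period and down-group shifts push Sb's electron affinity up.
O > Sb: relative to Sb, both the across-period and down-group shifts push O's electron affinity up.
Se > O: this pair runs against the simple trend — see the exception note.
I > Se: period and group pull opposite ways; the across-period shift dominates (295 vs 195 kJ/mol).
Note the exception: Se has a higher electron affinity than O, contrary to the simple trend — O's compact 2p subshell gives strong electron–electron repulsion on the added electron.
Tabulated electron affinity (kJ/mol): O 141, Se 195, Sb 103, I 295, Tl 19.
So from lowest to highest: Tl < Sb < O < Se < I.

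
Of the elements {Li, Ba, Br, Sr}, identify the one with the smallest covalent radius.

Br

Across a period the added protons contract the valence shell; down a group each new principal shell makes the atom larger.
Neither a single period nor a single group — weigh both effects.
Li > Br: period and group pull opposite ways; the across-period shift dominates (133 vs 114 pm).
Sr > Li: period and group pull opposite ways; the down-group shift dominates (185 vs 133 pm).
Ba > Sr: they share group 2; the group trend gives Ba the larger value.
Approximate values (pm): Li 133, Br 114, Sr 185, Ba 196.
The smallest covalent radius among these belongs to Br.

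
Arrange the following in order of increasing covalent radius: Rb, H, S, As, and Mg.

H, S, As, Mg, Rb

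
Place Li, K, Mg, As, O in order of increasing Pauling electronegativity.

K < Li < Mg < As < O

Atoms toward the upper right of the periodic table pull bonding electrons most strongly.
These span different periods and groups, so the two trends combine.
Li > K: Li sits above K in group 1, so the down-group effect alone puts Li higher.
Mg > Li: period and group pull opposite ways; the across-period shift dominates (1.31 vs 0.98).
As > Mg: the two effects oppose for this pair; the across-period effect wins (2.18 vs 1.31).
O > As: both effects reinforce here, so O is clearly the higher of the two.
Approximate values (Pauling): Li 0.98, O 3.44, Mg 1.31, K 0.82, As 2.18.
So from lowest to highest: K < Li < Mg < As < O.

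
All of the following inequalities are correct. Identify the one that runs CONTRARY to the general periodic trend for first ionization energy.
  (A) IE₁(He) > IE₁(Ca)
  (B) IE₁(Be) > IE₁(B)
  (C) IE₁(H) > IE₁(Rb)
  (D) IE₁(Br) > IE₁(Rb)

The general trend: first ionization energy increases across a period and decreases down a group.
(A) He (period 1, group 18) vs Ca (period 4, group 2): the stated order agrees with the simple trend.
(B) Be (period 2, group 2) vs B (period 2, group 13): the stated order contradicts the simple trend.
(C) H (period 1, group 1) vs Rb (period 5, group 1): the stated order agrees with the simple trend.
(D) Br (period 4, group 17) vs Rb (period 5, group 1): the stated order agrees with the simple trend.
The exception is (B): removing B's lone 2p electron is easier than breaking Be's filled 2s².

(B)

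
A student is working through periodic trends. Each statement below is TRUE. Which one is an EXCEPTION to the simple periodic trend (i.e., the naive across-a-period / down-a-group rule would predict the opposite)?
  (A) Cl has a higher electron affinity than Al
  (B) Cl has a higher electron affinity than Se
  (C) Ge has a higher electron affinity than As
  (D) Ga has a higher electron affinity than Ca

The general trend: electron affinity increases across a period and decreases down a group.
(A) Cl (period 3, group 17) vs Al (period 3, group 13): the stated order agrees with the simple trend.
(B) Cl (period 3, group 17) vs Se (period 4, group 16): the stated order agrees with the simple trend.
(C) Ge (period 4, group 14) vs As (period 4, group 15): the stated order contradicts the simple trend.
(D) Ga (period 4, group 13) vs Ca (period 4, group 2): the stated order agrees with the simple trend.
The exception is (C): adding an electron to As's half-filled 4p³ is unfavourable, so Ge (4p²) has the more exothermic EA.

(C)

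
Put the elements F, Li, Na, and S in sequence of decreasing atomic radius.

Li is in period 2, group 1; F is in period 2, group 17; Na is in period 3, group 1; S is in period 3, group 16.
Radius decreases left→right (rising Z_eff, same n) and increases top→bottom (higher n).
Neither a single period nor a single group — weigh both effects.
S > F: both effects reinforce here, so S is clearly the larger of the two.
Li > S: period and group pull opposite ways; the across-period shift dominates (133 vs 103 pm).
Na > Li: they share group 1; the group trend gives Na the larger value.
Approximate values (pm): Li 133, F 64, Na 155, S 103.
So from largest to smallest: Na > Li > S > F.

Na > Li > S > F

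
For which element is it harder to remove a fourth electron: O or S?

O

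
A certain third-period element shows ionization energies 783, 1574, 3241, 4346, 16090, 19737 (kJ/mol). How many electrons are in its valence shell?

Look for the largest jump between consecutive ionization energies: IE5/IE4 ≈ 3.7, far larger than any earlier ratio.
That jump marks the point where a core electron is being removed. So the atom has 4 valence electrons.

4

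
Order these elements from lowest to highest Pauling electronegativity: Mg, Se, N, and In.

N is in period 2, group 15; Mg is in period 3, group 2; Se is in period 4, group 16; In is in period 5, group 13.
Atoms toward the upper right of the periodic table pull bonding electrons most strongly.
These span different periods and groups, so the two trends combine.
In > Mg: the two effects oppose for this pair; the across-period effect wins (1.78 vs 1.31).
Se > In: both effects reinforce here, so Se is clearly the higher of the two.
N > Se: the two effects oppose for this pair; the down-group effect wins (3.04 vs 2.55).
For reference (Pauling): N 3.04, Mg 1.31, Se 2.55, In 1.78.
So from lowest to highest: Mg < In < Se < N.

Mg < In < Se < N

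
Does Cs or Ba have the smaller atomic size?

Ba

Radius decreases left→right (rising Z_eff, same n) and increases top→bottom (higher n).
All lie in period 6, so atomic radius increases right to left.
So Ba has the smaller atomic size (Ba < Cs).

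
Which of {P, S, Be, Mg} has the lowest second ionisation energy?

Mg

After 1 electron has been removed, what remains? P⁺ still has 4 valence electrons; S⁺ still has 5 valence electrons; Be⁺ still has 1 valence electron; Mg⁺ still has 1 valence electron.
All are still removing valence electrons, so compare the +1 ions as you would atoms: IE_2 generally rises across a period (higher Z_eff) and falls down a group (larger shell), subject to the usual subshell exceptions.
Valence configurations: P⁺ [Ne]3s²3p², S⁺ [Ne]3s²3p³, Be⁺ [He]2s¹, Mg⁺ [Ne]3s¹.
The numbers (kJ/mol): P 1907, S 2252, Be 1757, Mg 1451.
Overall IE_2 order: Mg < Be < P < S.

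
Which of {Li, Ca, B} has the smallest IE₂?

After 1 electron has been removed, what remains? Li⁺ is the bare [He] core; Ca⁺ still has 1 valence electron; B⁺ still has 2 valence electrons.
Breaking into a closed-shell core is much more expensive than removing a leftover valence electron — Li has the largest IE_2 here.
Valence configurations: Ca⁺ [Ar]4s¹, B⁺ [He]2s².
The numbers (kJ/mol): Li 7298, Ca 1145, B 2427.
Putting it together, IE_2: Ca < B < Li.

Ca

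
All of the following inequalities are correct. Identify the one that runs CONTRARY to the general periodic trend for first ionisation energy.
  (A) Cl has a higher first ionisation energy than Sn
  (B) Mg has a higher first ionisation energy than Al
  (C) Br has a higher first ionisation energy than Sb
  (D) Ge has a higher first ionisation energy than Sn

(B)

The general trend: first ionisation energy increases across a period and decreases down a group.
(A) Cl (period 3, group 17) vs Sn (period 5, group 14): the stated order agrees with the simple trend.
(B) Mg (period 3, group 2) vs Al (period 3, group 13): the stated order contradicts the simple trend.
(C) Br (period 4, group 17) vs Sb (period 5, group 15): the stated order agrees with the simple trend.
(D) Ge (period 4, group 14) vs Sn (period 5, group 14): the stated order agrees with the simple trend.
The exception is (B): Al's single 3p electron is easier to remove than one from Mg's filled 3s².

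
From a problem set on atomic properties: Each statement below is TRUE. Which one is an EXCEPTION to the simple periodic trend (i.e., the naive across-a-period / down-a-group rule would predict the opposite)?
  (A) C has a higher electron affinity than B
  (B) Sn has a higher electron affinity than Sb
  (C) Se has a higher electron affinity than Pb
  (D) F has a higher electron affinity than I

The general trend: electron affinity increases across a period and decreases down a group.
(A) C (period 2, group 14) vs B (period 2, group 13): the stated order agrees with the simple trend.
(B) Sn (period 5, group 14) vs Sb (period 5, group 15): the stated order contradicts the simple trend.
(C) Se (period 4, group 16) vs Pb (period 6, group 14): the stated order agrees with the simple trend.
(D) F (period 2, group 17) vs I (period 5, group 17): the stated order agrees with the simple trend.
The exception is (B): adding an electron to Sb's half-filled 5p³ is unfavourable, so Sn has the more exothermic EA.

(B)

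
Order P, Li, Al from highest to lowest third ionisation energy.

Li > P > Al

The third ionization energy removes an electron from the +2 ion. For each element: P²⁺ still has 3 valence electrons; Li²⁺ is already 1 electron into the core; Al²⁺ still has 1 valence electron.
Core electrons are held far more tightly than valence electrons, so Li tops the IE_3 order.
Valence configurations: P²⁺ [Ne]3s²3p¹, Al²⁺ [Ne]3s¹.
Tabulated IE_3 (kJ/mol): P 2914, Li 11815, Al 2745.
So the third ionization energies run Al < P < Li.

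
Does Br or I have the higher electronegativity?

Br

Br is in period 4, group 17; I is in period 5, group 17.
Smaller atoms with higher effective nuclear charge are more electronegative.
All are in group 17, so electronegativity increases up the group.
So Br has the higher electronegativity (Br > I).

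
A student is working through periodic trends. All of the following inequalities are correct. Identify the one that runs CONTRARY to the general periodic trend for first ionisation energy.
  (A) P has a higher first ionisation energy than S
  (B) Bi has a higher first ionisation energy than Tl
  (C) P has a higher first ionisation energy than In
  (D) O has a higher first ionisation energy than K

(A)

The general trend: first ionisation energy increases across a period and decreases down a group.
(A) P (period 3, group 15) vs S (period 3, group 16): the stated order contradicts the simple trend.
(B) Bi (period 6, group 15) vs Tl (period 6, group 13): the stated order agrees with the simple trend.
(C) P (period 3, group 15) vs In (period 5, group 13): the stated order agrees with the simple trend.
(D) O (period 2, group 16) vs K (period 4, group 1): the stated order agrees with the simple trend.
The exception is (A): S (3p⁴) ionizes more easily than half-filled P (3p³) because the paired 3p electron in S is pushed out by e⁻–e⁻ repulsion.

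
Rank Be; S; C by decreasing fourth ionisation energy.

Be, C, S

After 3 electrons have been removed, what remains? Be³⁺ is already 1 electron into the core; S³⁺ still has 3 valence electrons; C³⁺ still has 1 valence electron.
Core electrons are held far more tightly than valence electrons, so Be tops the IE_4 order.
Valence configurations: S³⁺ [Ne]3s²3p¹, C³⁺ [He]2s¹.
Approximate IE_4 values (kJ/mol): Be 21007, S 4556, C 6223.
Putting it together, IE_4: S < C < Be.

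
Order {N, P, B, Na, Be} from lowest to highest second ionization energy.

Be < P < B < N < Na

The second ionization energy removes an electron from the +1 ion. For each element: N⁺ still has 4 valence electrons; P⁺ still has 4 valence electrons; B⁺ still has 2 valence electrons; Na⁺ is the bare [Ne] core; Be⁺ still has 1 valence electron.
Pulling an electron out of a noble-gas core costs far more than removing a remaining valence electron, so Na sits at the high end of IE_2.
Valence configurations: N⁺ [He]2s²2p², P⁺ [Ne]3s²3p², B⁺ [He]2s², Be⁺ [He]2s¹.
Approximate IE_2 values (kJ/mol): N 2856, P 1907, B 2427, Na 4562, Be 1757.
So the second ionization energies run Be < P < B < N < Na.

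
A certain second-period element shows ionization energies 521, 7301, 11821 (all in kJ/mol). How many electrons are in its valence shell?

1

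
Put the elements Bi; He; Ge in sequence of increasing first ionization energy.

He is in period 1, group 18; Ge is in period 4, group 14; Bi is in period 6, group 15.
IE₁ increases left→right with effective nuclear charge and decreases top→bottom as the valence shell moves farther out.
These span different periods and groups, so the two trends combine.
Ge > Bi: the two effects oppose for this pair; the down-group effect wins (762 vs 703 kJ/mol).
He > Ge: relative to Ge, both the across-period and down-group shifts push He's first ionization energy up.
For reference (kJ/mol): He 2372, Ge 762, Bi 703.
So from lowest to highest: Bi < Ge < He.

Bi < Ge < He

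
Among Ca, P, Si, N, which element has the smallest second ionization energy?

Ca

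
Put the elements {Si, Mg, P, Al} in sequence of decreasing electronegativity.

P > Si > Al > Mg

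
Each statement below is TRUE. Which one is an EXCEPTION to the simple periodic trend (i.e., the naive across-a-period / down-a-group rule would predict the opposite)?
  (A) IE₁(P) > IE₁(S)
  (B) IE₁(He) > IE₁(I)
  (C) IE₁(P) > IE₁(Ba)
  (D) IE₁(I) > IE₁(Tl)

The general trend: first ionisation energy increases across a period and decreases down a group.
(A) P (period 3, group 15) vs S (period 3, group 16): the stated order contradicts the simple trend.
(B) He (period 1, group 18) vs I (period 5, group 17): the stated order agrees with the simple trend.
(C) P (period 3, group 15) vs Ba (period 6, group 2): the stated order agrees with the simple trend.
(D) I (period 5, group 17) vs Tl (period 6, group 13): the stated order agrees with the simple trend.
The exception is (A): S (3p⁴) ionizes more easily than half-filled P (3p³) because the paired 3p electron in S is pushed out by e⁻–e⁻ repulsion.

(A)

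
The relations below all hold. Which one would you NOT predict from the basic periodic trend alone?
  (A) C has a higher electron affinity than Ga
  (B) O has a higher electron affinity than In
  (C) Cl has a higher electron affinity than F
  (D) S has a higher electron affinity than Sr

The general trend: electron affinity increases across a period and decreases down a group.
(A) C (period 2, group 14) vs Ga (period 4, group 13): the stated order agrees with the simple trend.
(B) O (period 2, group 16) vs In (period 5, group 13): the stated order agrees with the simple trend.
(C) Cl (period 3, group 17) vs F (period 2, group 17): the stated order contradicts the simple trend.
(D) S (period 3, group 16) vs Sr (period 5, group 2): the stated order agrees with the simple trend.
The exception is (C): F's small 2p subshell makes the incoming electron feel strong e⁻–e⁻ repulsion, so Cl actually releases more energy on gaining an electron.

(C)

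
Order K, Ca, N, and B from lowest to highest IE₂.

Ca < B < N < K

IE_2 is the cost of taking one more electron from the +1 cation: K⁺ is the bare [Ar] core; Ca⁺ still has 1 valence electron; N⁺ still has 4 valence electrons; B⁺ still has 2 valence electrons.
Pulling an electron out of a noble-gas core costs far more than removing a remaining valence electron, so K sits at the high end of IE_2.
Valence configurations: Ca⁺ [Ar]4s¹, N⁺ [He]2s²2p², B⁺ [He]2s².
The numbers (kJ/mol): K 3052, Ca 1145, N 2856, B 2427.
So the second ionization energies run Ca < B < N < K.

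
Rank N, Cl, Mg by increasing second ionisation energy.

After 1 electron has been removed, what remains? N⁺ still has 4 valence electrons; Cl⁺ still has 6 valence electrons; Mg⁺ still has 1 valence electron.
All are still removing valence electrons, so compare the +1 ions as you would atoms: IE_2 generally rises across a period (higher Z_eff) and falls down a group (larger shell), subject to the usual subshell exceptions.
Valence configurations: N⁺ [He]2s²2p², Cl⁺ [Ne]3s²3p⁴, Mg⁺ [Ne]3s¹.
The numbers (kJ/mol): N 2856, Cl 2298, Mg 1451.
Hence IE_2: Mg < Cl < N.

Mg < Cl < N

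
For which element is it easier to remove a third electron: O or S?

S

The third ionization energy removes an electron from the +2 ion. For each element: O²⁺ still has 4 valence electrons; S²⁺ still has 4 valence electrons.
All are still removing valence electrons, so compare the +2 ions as you would atoms: IE_3 generally rises across a period (higher Z_eff) and falls down a group (larger shell), subject to the usual subshell exceptions.
Valence configurations: O²⁺ [He]2s²2p², S²⁺ [Ne]3s²3p².
Approximate IE_3 values (kJ/mol): O 5300, S 3357.
So the third ionization energies run S < O.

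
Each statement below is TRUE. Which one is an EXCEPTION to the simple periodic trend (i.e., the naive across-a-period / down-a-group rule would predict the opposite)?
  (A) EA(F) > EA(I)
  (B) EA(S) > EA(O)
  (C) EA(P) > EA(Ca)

The general trend: electron affinity increases across a period and decreases down a group.
(A) F (period 2, group 17) vs I (period 5, group 17): the stated order agrees with the simple trend.
(B) S (period 3, group 16) vs O (period 2, group 16): the stated order contradicts the simple trend.
(C) P (period 3, group 15) vs Ca (period 4, group 2): the stated order agrees with the simple trend.
The exception is (B): the compact 2p subshell of O repels the added electron more than S's larger 3p does.

(B)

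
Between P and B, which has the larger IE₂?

B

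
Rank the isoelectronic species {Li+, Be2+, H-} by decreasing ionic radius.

H- > Li+ > Be2+

All of these have 2 electrons, so size is governed by nuclear charge alone: the more protons, the stronger the pull on the same electron cloud, and the smaller the ion.
Nuclear charges: Be2+ (Z=4), Li+ (Z=3), H- (Z=1).
Largest to smallest: H- > Li+ > Be2+.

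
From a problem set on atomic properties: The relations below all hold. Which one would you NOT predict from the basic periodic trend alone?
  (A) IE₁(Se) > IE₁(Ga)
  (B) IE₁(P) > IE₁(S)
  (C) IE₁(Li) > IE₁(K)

The general trend: first ionisation energy increases across a period and decreases down a group.
(A) Se (period 4, group 16) vs Ga (period 4, group 13): the stated order agrees with the simple trend.
(B) P (period 3, group 15) vs S (period 3, group 16): the stated order contradicts the simple trend.
(C) Li (period 2, group 1) vs K (period 4, group 1): the stated order agrees with the simple trend.
The exception is (B): S (3p⁴) ionizes more easily than half-filled P (3p³) because the paired 3p electron in S is pushed out by e⁻–e⁻ repulsion.

(B)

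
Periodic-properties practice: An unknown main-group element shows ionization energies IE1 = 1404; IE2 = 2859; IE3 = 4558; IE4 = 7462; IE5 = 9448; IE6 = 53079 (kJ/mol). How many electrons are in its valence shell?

5

Look for the largest jump between consecutive ionization energies: IE6/IE5 ≈ 5.6, far larger than any earlier ratio.
That jump marks the point where a core electron is being removed. So the atom has 5 valence electrons.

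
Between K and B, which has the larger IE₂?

K

Consider each +1 ion: K⁺ is the bare [Ar] core; B⁺ still has 2 valence electrons.
Core electrons are held far more tightly than valence electrons, so K tops the IE_2 order.
Approximate IE_2 values (kJ/mol): K 3052, B 2427.
Overall IE_2 order: B < K.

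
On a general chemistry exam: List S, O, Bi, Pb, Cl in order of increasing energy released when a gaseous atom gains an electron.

O is in period 2, group 16; S is in period 3, group 16; Cl is in period 3, group 17; Pb is in period 6, group 14; Bi is in period 6, group 15.
Adding an electron releases more energy for atoms nearer the top right (short of the noble gases).
Here both period and group differ, so the two effects have to be weighed against each other.
Bi > Pb: Bi lies to the right of Pb in period 6, so the across-period effect alone puts Bi higher.
O > Bi: relative to Bi, both the across-period and down-group shifts push O's electron affinity up.
S > O: this pair runs against the simple trend — see the exception note.
Cl > S: Cl lies to the right of S in period 3, so the across-period effect alone puts Cl higher.
Note the exception: S has a higher electron affinity than O, contrary to the simple trend — the compact 2p subshell of O repels the added electron more than S's larger 3p does.
Approximate values (kJ/mol): O 141, S 200, Cl 349, Pb 35, Bi 91.
So from lowest to highest: Pb < Bi < O < S < Cl.

Pb < Bi < O < S < Cl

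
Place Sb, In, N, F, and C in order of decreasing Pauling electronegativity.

F, N, C, Sb, In

Electronegativity increases across a period and decreases down a group, tracking effective nuclear charge and atomic size.
These span different periods and groups, so the two trends combine.
Sb > In: Sb lies to the right of In in period 5, so the across-period effect alone puts Sb higher.
C > Sb: period and group pull opposite ways; the down-group shift dominates (2.55 vs 2.05).
N > C: N lies to the right of C in period 2, so the across-period effect alone puts N higher.
F > N: both are in period 2; the period trend gives F the larger value.
Tabulated electronegativity (Pauling): C 2.55, N 3.04, F 3.98, In 1.78, Sb 2.05.
So from highest to lowest: F > N > C > Sb > In.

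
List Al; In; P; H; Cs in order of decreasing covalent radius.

Cs > In > Al > P > H

Across a period the added protons contract the valence shell; down a group each new principal shell makes the atom larger.
Neither a single period nor a single group — weigh both effects.
P > H: the two effects oppose for this pair; the down-group effect wins (111 vs 32 pm).
Al > P: both are in period 3; the period trend gives Al the larger value.
In > Al: they share group 13; the group trend gives In the larger value.
Cs > In: both effects reinforce here, so Cs is clearly the larger of the two.
For reference (pm): H 32, Al 126, P 111, In 142, Cs 232.
So from largest to smallest: Cs > In > Al > P > H.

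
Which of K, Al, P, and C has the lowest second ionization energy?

Al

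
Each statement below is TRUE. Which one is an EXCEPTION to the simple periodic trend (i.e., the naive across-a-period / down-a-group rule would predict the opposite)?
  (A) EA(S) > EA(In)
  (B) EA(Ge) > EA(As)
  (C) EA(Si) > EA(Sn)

The general trend: electron affinity increases across a period and decreases down a group.
(A) S (period 3, group 16) vs In (period 5, group 13): the stated order agrees with the simple trend.
(B) Ge (period 4, group 14) vs As (period 4, group 15): the stated order contradicts the simple trend.
(C) Si (period 3, group 14) vs Sn (period 5, group 14): the stated order agrees with the simple trend.
The exception is (B): adding an electron to As's half-filled 4p³ is unfavourable, so Ge (4p²) has the more exothermic EA.

(B)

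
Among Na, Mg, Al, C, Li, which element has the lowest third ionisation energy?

Al

The third ionization energy removes an electron from the +2 ion. For each element: Na²⁺ is already 1 electron into the core; Mg²⁺ is the bare [Ne] core; Al²⁺ still has 1 valence electron; C²⁺ still has 2 valence electrons; Li²⁺ is already 1 electron into the core.
Breaking into a closed-shell core is much more expensive than removing a leftover valence electron — Na, Mg and Li have the largest IE_3 here.
Valence configurations: Al²⁺ [Ne]3s¹, C²⁺ [He]2s².
Tabulated IE_3 (kJ/mol): Na 6910, Mg 7733, Al 2745, C 4620, Li 11815.
Putting it together, IE_3: Al < C < Na < Mg < Li.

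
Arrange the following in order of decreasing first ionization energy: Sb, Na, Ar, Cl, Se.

Na is in period 3, group 1; Cl is in period 3, group 17; Ar is in period 3, group 18; Se is in period 4, group 16; Sb is in period 5, group 15.
First ionization energy rises across a period (greater Z_eff holds electrons more tightly) and falls down a group (valence electrons are farther from the nucleus).
These span different periods and groups, so the two trends combine.
Sb > Na: period and group pull opposite ways; the across-period shift dominates (831 vs 496 kJ/mol).
Se > Sb: relative to Sb, both the across-period and down-group shifts push Se's first ionization energy up.
Cl > Se: both effects reinforce here, so Cl is clearly the higher of the two.
Ar > Cl: Ar lies to the right of Cl in period 3, so the across-period effect alone puts Ar higher.
For reference (kJ/mol): Na 496, Cl 1251, Ar 1521, Se 941, Sb 831.
So from highest to lowest: Ar > Cl > Se > Sb > Na.

Ar, Cl, Se, Sb, Na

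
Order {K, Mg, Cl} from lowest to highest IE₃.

Cl, K, Mg

Consider each +2 ion: K²⁺ is already 1 electron into the core; Mg²⁺ is the bare [Ne] core; Cl²⁺ still has 5 valence electrons.
Breaking into a closed-shell core is much more expensive than removing a leftover valence electron — K and Mg have the largest IE_3 here.
The numbers (kJ/mol): K 4420, Mg 7733, Cl 3822.
Hence IE_3: Cl < K < Mg.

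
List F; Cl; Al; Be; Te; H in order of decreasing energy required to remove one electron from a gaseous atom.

F, H, Cl, Be, Te, Al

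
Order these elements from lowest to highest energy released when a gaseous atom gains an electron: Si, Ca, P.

Ca < P < Si

Adding an electron releases more energy for atoms nearer the top right (short of the noble gases).
Neither a single period nor a single group — weigh both effects.
P > Ca: relative to Ca, both the across-period and down-group shifts push P's electron affinity up.
Si > P: this pair runs against the simple trend — see the exception note.
Note the exception: Si has a higher electron affinity than P, contrary to the simple trend — adding an electron to P's half-filled 3p³ is unfavourable, so Si (3p²) has the more exothermic EA.
Approximate values (kJ/mol): Si 134, P 72, Ca 2.
So from lowest to highest: Ca < P < Si.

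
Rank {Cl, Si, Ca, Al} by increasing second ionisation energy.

Consider each +1 ion: Cl⁺ still has 6 valence electrons; Si⁺ still has 3 valence electrons; Ca⁺ still has 1 valence electron; Al⁺ still has 2 valence electrons.
All are still removing valence electrons, so compare the +1 ions as you would atoms: IE_2 generally rises across a period (higher Z_eff) and falls down a group (larger shell), subject to the usual subshell exceptions.
Valence configurations: Cl⁺ [Ne]3s²3p⁴, Si⁺ [Ne]3s²3p¹, Ca⁺ [Ar]4s¹, Al⁺ [Ne]3s².
Si⁺ loses a lone 3p electron whereas Al⁺ must break into a filled 3s² pair, so IE_2(Al) > IE_2(Si) even though Si has the higher nuclear charge.
Approximate IE_2 values (kJ/mol): Cl 2298, Si 1577, Ca 1145, Al 1817.
Hence IE_2: Ca < Si < Al < Cl.

Ca < Si < Al < Cl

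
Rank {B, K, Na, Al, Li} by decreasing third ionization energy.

Li > Na > K > B > Al

IE_3 is the cost of taking one more electron from the +2 cation: B²⁺ still has 1 valence electron; K²⁺ is already 1 electron into the core; Na²⁺ is already 1 electron into the core; Al²⁺ still has 1 valence electron; Li²⁺ is already 1 electron into the core.
Breaking into a closed-shell core is much more expensive than removing a leftover valence electron — K, Na and Li have the largest IE_3 here.
Valence configurations: B²⁺ [He]2s¹, Al²⁺ [Ne]3s¹.
The numbers (kJ/mol): B 3660, K 4420, Na 6910, Al 2745, Li 11815.
Putting it together, IE_3: Al < B < K < Na < Li.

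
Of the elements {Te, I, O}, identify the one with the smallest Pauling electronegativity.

Te

Smaller atoms with higher effective nuclear charge are more electronegative.
Here both period and group differ, so the two effects have to be weighed against each other.
I > Te: I lies to the right of Te in period 5, so the across-period effect alone puts I higher.
O > I: period and group pull opposite ways; the down-group shift dominates (3.44 vs 2.66).
Approximate values (Pauling): O 3.44, Te 2.10, I 2.66.
The smallest Pauling electronegativity among these belongs to Te.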